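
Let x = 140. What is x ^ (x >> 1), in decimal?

x = 10001100 = 140
x>>1 = 01000110
XOR  = 11001010 = 202
(x ^ (x >> 1) gives the standard binary-reflected Gray code of x.)

202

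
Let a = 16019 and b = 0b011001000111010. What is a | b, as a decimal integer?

16019 = 11111010010011
b = 11001000111010
 OR → 11111010111011 = 16059

16059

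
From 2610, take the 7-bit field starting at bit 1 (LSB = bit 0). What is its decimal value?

25

v = 0101000110010
Shift right by 1: 010100011001
Mask low 7 bits: 0011001 = 25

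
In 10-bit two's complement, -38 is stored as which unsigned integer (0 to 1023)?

986

38 in 10 bits: 0000100110
Invert: 1111011001
Add 1:  1111011010 = 986
(Check: 2^10 - 38 = 1024 - 38 = 986.)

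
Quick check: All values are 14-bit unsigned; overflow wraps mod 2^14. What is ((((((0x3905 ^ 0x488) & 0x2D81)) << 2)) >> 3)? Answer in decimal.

1728

0x3905 = 11100100000101
0x488 = 00010010001000
→ ^ → 11110110001101 = 15757
0x2D81 = 10110110000001
→ & → 10110110000001 = 11649
→ << 2 (mod 2^14) → 11011000000100 = 13828
→ >> 3 → 00011011000000 = 1728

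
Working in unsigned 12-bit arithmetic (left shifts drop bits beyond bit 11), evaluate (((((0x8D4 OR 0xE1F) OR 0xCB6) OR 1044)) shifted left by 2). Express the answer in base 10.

0x8D4 = 100011010100
0xE1F = 111000011111
→ OR → 111011011111 = 3807
0xCB6 = 110010110110
→ OR → 111011111111 = 3839
1044 = 010000010100
→ OR → 111011111111 = 3839
→ shifted left by 2 (mod 2^12) → 101111111100 = 3068

3068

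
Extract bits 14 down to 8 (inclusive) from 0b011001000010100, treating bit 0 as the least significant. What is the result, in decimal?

v = 011001000010100
Shift right by 8: 0110010
Mask low 7 bits: 0110010 = 50

50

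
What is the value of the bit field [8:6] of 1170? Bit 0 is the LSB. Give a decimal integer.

v = 10010010010
Shift right by 6: 10010
Mask low 3 bits: 010 = 2

2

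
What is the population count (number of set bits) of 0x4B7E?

10

0x4B7E = 100101101111110
Count the 1s: 1 + 1 + 1 + 1 + 1 + 1 + 1 + 1 + 1 + 1 = 10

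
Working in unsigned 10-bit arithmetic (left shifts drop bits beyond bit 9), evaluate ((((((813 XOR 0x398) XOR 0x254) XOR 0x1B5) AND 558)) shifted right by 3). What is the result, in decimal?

813 = 1100101101
0x398 = 1110011000
→ XOR → 0010110101 = 181
0x254 = 1001010100
→ XOR → 1011100001 = 737
0x1B5 = 0110110101
→ XOR → 1101010100 = 852
558 = 1000101110
→ AND → 1000000100 = 516
→ shifted right by 3 → 0001000000 = 64

64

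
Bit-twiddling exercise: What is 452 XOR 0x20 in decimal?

484

452 = 111000100
0x20 = 000100000
XOR → 111100100 = 484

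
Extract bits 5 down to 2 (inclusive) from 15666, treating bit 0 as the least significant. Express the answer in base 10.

v = 011110100110010
Shift right by 2: 0111101001100
Mask low 4 bits: 1100 = 12

12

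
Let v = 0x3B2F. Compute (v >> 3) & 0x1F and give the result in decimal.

v = 11101100101111
Shift right by 3: 11101100101
Mask low 5 bits: 00101 = 5

5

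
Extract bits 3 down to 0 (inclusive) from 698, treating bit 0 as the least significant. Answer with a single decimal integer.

v = 01010111010
Shift right by 0: 01010111010
Mask low 4 bits: 1010 = 10

10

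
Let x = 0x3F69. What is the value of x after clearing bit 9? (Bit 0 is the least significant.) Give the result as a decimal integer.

15721

x = 011111101101001
bit 9 is currently 1; clear it via x & ~(1 << 9) = x & ~512
→ 011110101101001 = 15721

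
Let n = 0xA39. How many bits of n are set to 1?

0xA39 = 101000111001
Count the 1s: 1 + 1 + 1 + 1 + 1 + 1 = 6

6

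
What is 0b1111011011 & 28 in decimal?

24

a = 1111011011
28 = 0000011100
AND → 0000011000 = 24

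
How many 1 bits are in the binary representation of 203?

5

203 = 11001011
Count the 1s: 1 + 1 + 1 + 1 + 1 = 5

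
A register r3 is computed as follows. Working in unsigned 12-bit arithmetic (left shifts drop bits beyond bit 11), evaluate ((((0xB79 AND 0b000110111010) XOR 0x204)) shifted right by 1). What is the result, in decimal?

414

0xB79 = 101101111001
0b000110111010 = 000110111010
→ AND → 000100111000 = 312
0x204 = 001000000100
→ XOR → 001100111100 = 828
→ shifted right by 1 → 000110011110 = 414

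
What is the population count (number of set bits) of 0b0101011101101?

n = 101011101101
Count the 1s: 1 + 1 + 1 + 1 + 1 + 1 + 1 + 1 = 8

8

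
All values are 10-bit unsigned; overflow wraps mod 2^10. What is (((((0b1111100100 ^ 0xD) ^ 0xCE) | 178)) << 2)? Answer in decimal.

732

0b1111100100 = 1111100100
0xD = 0000001101
→ ^ → 1111101001 = 1001
0xCE = 0011001110
→ ^ → 1100100111 = 807
178 = 0010110010
→ | → 1110110111 = 951
→ << 2 (mod 2^10) → 1011011100 = 732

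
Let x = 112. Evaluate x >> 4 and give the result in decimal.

7

112 = 1110000
shift right by 4 → 0000111 = 7
(equivalently, floor(112 / 16))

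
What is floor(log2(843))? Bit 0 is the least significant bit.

9

843 = 1101001011
The topmost 1 is at position 9 (since 2^9 = 512 ≤ 843 < 1024).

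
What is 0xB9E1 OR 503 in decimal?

0xB9E1 = 1011100111100001
503 = 0000000111110111
 OR → 1011100111110111 = 47607

47607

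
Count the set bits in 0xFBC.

9

0xFBC = 111110111100
Count the 1s: 1 + 1 + 1 + 1 + 1 + 1 + 1 + 1 + 1 = 9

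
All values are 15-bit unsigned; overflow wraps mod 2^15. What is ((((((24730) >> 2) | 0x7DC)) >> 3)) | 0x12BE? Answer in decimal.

5119

24730 = 110000010011010
→ >> 2 → 001100000100110 = 6182
0x7DC = 000011111011100
→ | → 001111111111110 = 8190
→ >> 3 → 000001111111111 = 1023
0x12BE = 001001010111110
→ | → 001001111111111 = 5119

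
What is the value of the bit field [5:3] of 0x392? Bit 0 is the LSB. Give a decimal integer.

v = 00001110010010
Shift right by 3: 00001110010
Mask low 3 bits: 010 = 2

2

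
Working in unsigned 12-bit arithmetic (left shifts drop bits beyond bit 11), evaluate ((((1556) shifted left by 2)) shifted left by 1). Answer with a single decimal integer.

160

1556 = 011000010100
→ shifted left by 2 (mod 2^12) → 100001010000 = 2128
→ shifted left by 1 (mod 2^12) → 000010100000 = 160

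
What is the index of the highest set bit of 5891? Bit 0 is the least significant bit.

5891 = 1011100000011
The topmost 1 is at position 12 (since 2^12 = 4096 ≤ 5891 < 8192).

12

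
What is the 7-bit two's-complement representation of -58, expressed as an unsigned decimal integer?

70

58 in 7 bits: 0111010
Invert: 1000101
Add 1:  1000110 = 70
(Check: 2^7 - 58 = 128 - 58 = 70.)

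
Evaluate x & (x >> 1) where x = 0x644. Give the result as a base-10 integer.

512

x = 11001000100 = 1604
x>>1 = 01100100010
AND  = 01000000000 = 512
(x & (x >> 1) has a 1 wherever x has two consecutive 1 bits.)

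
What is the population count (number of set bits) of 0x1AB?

0x1AB = 110101011
Count the 1s: 1 + 1 + 1 + 1 + 1 + 1 = 6

6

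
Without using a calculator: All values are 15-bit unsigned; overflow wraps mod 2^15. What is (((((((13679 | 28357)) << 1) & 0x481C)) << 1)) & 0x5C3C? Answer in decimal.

4152

13679 = 011010101101111
28357 = 110111011000101
→ | → 111111111101111 = 32751
→ << 1 (mod 2^15) → 111111111011110 = 32734
0x481C = 100100000011100
→ & → 100100000011100 = 18460
→ << 1 (mod 2^15) → 001000000111000 = 4152
0x5C3C = 101110000111100
→ & → 001000000111000 = 4152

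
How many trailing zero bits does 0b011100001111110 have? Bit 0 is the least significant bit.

1

0b011100001111110 = 11100001111110
Trailing zeros: 1, so the lowest set bit is bit 1 (value 2).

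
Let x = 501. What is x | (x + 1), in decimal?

x = 111110101 = 501
x + 1 = 111110110
OR    = 111110111 = 503
(x | (x + 1) sets the lowest cleared bit.)

503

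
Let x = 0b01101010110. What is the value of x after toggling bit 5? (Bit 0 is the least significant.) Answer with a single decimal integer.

886

x = 01101010110
bit 5 is currently 0; toggle it via x ^ (1 << 5) = x ^ 32
→ 01101110110 = 886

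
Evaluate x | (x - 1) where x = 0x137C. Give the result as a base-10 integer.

4991

x = 1001101111100 = 4988
x - 1 = 1001101111011
OR    = 1001101111111 = 4991
(x | (x - 1) sets all bits below the lowest set bit.)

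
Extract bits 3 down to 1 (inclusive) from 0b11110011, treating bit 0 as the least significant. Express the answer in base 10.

1

v = 11110011
Shift right by 1: 1111001
Mask low 3 bits: 001 = 1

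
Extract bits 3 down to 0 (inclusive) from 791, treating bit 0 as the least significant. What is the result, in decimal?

7

v = 1100010111
Shift right by 0: 1100010111
Mask low 4 bits: 0111 = 7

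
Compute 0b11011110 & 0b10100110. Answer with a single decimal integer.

134

a = 11011110
b = 10100110
AND → 10000110 = 134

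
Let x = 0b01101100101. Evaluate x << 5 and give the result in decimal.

x = 000001101100101
shift left by 5 → 110110010100000 = 27808
(equivalently, 869 × 2^5 = 869 × 32)

27808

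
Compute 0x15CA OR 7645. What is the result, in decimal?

7647

0x15CA = 1010111001010
7645 = 1110111011101
 OR → 1110111011111 = 7647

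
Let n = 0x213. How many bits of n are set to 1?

0x213 = 1000010011
Count the 1s: 1 + 1 + 1 + 1 = 4

4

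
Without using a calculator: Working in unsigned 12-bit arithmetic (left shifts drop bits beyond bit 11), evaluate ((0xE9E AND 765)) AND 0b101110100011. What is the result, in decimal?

640

0xE9E = 111010011110
765 = 001011111101
→ AND → 001010011100 = 668
0b101110100011 = 101110100011
→ AND → 001010000000 = 640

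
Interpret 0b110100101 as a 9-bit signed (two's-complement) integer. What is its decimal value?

pattern = 110100101 (MSB is 1 ⇒ negative)
Invert: 001011010, add 1 → 001011011 = 91, so the value is -91.
(Equivalently: 421 - 2^9 = 421 - 512 = -91.)

-91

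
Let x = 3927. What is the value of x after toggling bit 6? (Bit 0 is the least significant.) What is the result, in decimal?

3863

x = 111101010111
bit 6 is currently 1; toggle it via x ^ (1 << 6) = x ^ 64
→ 111100010111 = 3863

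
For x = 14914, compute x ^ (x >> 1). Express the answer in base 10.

10083

x = 11101001000010 = 14914
x>>1 = 01110100100001
XOR  = 10011101100011 = 10083
(x ^ (x >> 1) gives the standard binary-reflected Gray code of x.)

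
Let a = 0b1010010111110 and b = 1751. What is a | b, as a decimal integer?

5887

a = 1010010111110
1751 = 0011011010111
 OR → 1011011111111 = 5887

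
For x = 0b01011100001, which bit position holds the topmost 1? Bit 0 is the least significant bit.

9

0b01011100001 = 1011100001
The topmost 1 is at position 9 (since 2^9 = 512 ≤ 737 < 1024).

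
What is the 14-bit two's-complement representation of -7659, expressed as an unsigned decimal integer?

7659 in 14 bits: 01110111101011
Invert: 10001000010100
Add 1:  10001000010101 = 8725
(Check: 2^14 - 7659 = 16384 - 7659 = 8725.)

8725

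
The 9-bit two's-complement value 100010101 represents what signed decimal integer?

pattern = 100010101 (MSB is 1 ⇒ negative)
Invert: 011101010, add 1 → 011101011 = 235, so the value is -235.
(Equivalently: 277 - 2^9 = 277 - 512 = -235.)

-235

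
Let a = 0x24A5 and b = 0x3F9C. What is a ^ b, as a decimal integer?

0x24A5 = 10010010100101
0x3F9C = 11111110011100
XOR → 01101100111001 = 6969

6969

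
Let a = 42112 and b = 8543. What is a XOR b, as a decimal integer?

34271

42112 = 1010010010000000
8543 = 0010000101011111
XOR → 1000010111011111 = 34271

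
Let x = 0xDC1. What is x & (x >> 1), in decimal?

x = 110111000001 = 3521
x>>1 = 011011100000
AND  = 010011000000 = 1216
(x & (x >> 1) has a 1 wherever x has two consecutive 1 bits.)

1216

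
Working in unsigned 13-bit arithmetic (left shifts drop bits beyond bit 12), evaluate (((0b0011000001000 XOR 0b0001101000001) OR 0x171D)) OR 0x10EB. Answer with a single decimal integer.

6143

0b0011000001000 = 0011000001000
0b0001101000001 = 0001101000001
→ XOR → 0010101001001 = 1353
0x171D = 1011100011101
→ OR → 1011101011101 = 5981
0x10EB = 1000011101011
→ OR → 1011111111111 = 6143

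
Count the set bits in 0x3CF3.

0x3CF3 = 11110011110011
Count the 1s: 1 + 1 + 1 + 1 + 1 + 1 + 1 + 1 + 1 + 1 = 10

10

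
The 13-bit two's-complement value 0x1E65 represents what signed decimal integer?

pattern = 1111001100101 (MSB is 1 ⇒ negative)
Invert: 0000110011010, add 1 → 0000110011011 = 411, so the value is -411.
(Equivalently: 7781 - 2^13 = 7781 - 8192 = -411.)

-411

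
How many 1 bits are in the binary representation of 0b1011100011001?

7

n = 1011100011001
Count the 1s: 1 + 1 + 1 + 1 + 1 + 1 + 1 = 7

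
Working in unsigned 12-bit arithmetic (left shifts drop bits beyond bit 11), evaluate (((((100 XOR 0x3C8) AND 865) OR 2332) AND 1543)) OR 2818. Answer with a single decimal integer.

100 = 000001100100
0x3C8 = 001111001000
→ XOR → 001110101100 = 940
865 = 001101100001
→ AND → 001100100000 = 800
2332 = 100100011100
→ OR → 101100111100 = 2876
1543 = 011000000111
→ AND → 001000000100 = 516
2818 = 101100000010
→ OR → 101100000110 = 2822

2822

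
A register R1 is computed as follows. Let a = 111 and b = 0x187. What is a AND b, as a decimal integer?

7

111 = 001101111
0x187 = 110000111
AND → 000000111 = 7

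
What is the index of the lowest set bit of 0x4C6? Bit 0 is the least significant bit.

1

0x4C6 = 10011000110
Trailing zeros: 1, so the lowest set bit is bit 1 (value 2).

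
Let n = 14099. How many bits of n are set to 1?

14099 = 11011100010011
Count the 1s: 1 + 1 + 1 + 1 + 1 + 1 + 1 + 1 = 8

8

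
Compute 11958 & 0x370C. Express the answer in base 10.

11958 = 10111010110110
0x370C = 11011100001100
AND → 10011000000100 = 9732

9732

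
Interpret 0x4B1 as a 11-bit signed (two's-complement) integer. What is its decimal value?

-847

pattern = 10010110001 (MSB is 1 ⇒ negative)
Invert: 01101001110, add 1 → 01101001111 = 847, so the value is -847.
(Equivalently: 1201 - 2^11 = 1201 - 2048 = -847.)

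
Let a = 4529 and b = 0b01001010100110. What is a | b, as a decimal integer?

5047

4529 = 1000110110001
b = 1001010100110
 OR → 1001110110111 = 5047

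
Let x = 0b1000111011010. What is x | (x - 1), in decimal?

4571

x = 1000111011010 = 4570
x - 1 = 1000111011001
OR    = 1000111011011 = 4571
(x | (x - 1) sets all bits below the lowest set bit.)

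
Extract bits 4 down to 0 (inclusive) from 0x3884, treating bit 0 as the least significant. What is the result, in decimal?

v = 11100010000100
Shift right by 0: 11100010000100
Mask low 5 bits: 00100 = 4

4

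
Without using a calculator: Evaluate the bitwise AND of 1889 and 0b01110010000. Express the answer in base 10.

1889 = 11101100001
b = 01110010000
AND → 01100000000 = 768

768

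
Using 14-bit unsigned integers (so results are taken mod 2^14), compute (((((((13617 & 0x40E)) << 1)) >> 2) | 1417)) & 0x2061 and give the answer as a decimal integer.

1

13617 = 11010100110001
0x40E = 00010000001110
→ & → 00010000000000 = 1024
→ << 1 (mod 2^14) → 00100000000000 = 2048
→ >> 2 → 00001000000000 = 512
1417 = 00010110001001
→ | → 00011110001001 = 1929
0x2061 = 10000001100001
→ & → 00000000000001 = 1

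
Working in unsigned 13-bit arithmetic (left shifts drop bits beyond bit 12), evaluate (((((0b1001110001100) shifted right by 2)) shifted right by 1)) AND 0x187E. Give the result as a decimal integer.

112

0b1001110001100 = 1001110001100
→ shifted right by 2 → 0010011100011 = 1251
→ shifted right by 1 → 0001001110001 = 625
0x187E = 1100001111110
→ AND → 0000001110000 = 112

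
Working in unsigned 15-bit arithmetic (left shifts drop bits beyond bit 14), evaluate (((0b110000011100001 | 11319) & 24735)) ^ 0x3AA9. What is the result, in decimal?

0b110000011100001 = 110000011100001
11319 = 010110000110111
→ | → 110110011110111 = 27895
24735 = 110000010011111
→ & → 110000010010111 = 24727
0x3AA9 = 011101010101001
→ ^ → 101101000111110 = 23102

23102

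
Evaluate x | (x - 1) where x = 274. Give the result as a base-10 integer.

x = 100010010 = 274
x - 1 = 100010001
OR    = 100010011 = 275
(x | (x - 1) sets all bits below the lowest set bit.)

275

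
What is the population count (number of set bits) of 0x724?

0x724 = 11100100100
Count the 1s: 1 + 1 + 1 + 1 + 1 = 5

5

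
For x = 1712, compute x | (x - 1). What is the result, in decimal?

x = 11010110000 = 1712
x - 1 = 11010101111
OR    = 11010111111 = 1727
(x | (x - 1) sets all bits below the lowest set bit.)

1727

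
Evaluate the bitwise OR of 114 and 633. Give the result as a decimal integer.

635

114 = 0001110010
633 = 1001111001
 OR → 1001111011 = 635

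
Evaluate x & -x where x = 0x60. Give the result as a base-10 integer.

x = 1100000 = 96
-x (two's complement) = …0100000
AND   = 0100000 = 32
(x & -x isolates the lowest set bit of x.)

32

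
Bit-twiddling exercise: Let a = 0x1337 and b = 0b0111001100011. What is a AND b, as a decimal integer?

547

0x1337 = 1001100110111
b = 0111001100011
AND → 0001000100011 = 547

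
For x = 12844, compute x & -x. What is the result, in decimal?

x = 11001000101100 = 12844
-x (two's complement) = …00110111010100
AND   = 00000000000100 = 4
(x & -x isolates the lowest set bit of x.)

4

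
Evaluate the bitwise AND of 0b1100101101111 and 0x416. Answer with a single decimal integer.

6

a = 1100101101111
0x416 = 0010000010110
AND → 0000000000110 = 6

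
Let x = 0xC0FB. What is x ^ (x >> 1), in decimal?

41094

x = 1100000011111011 = 49403
x>>1 = 0110000001111101
XOR  = 1010000010000110 = 41094
(x ^ (x >> 1) gives the standard binary-reflected Gray code of x.)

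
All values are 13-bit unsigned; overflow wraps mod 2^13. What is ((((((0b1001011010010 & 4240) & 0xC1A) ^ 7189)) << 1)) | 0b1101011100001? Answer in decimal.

6891

0b1001011010010 = 1001011010010
4240 = 1000010010000
→ & → 1000010010000 = 4240
0xC1A = 0110000011010
→ & → 0000000010000 = 16
7189 = 1110000010101
→ ^ → 1110000000101 = 7173
→ << 1 (mod 2^13) → 1100000001010 = 6154
0b1101011100001 = 1101011100001
→ | → 1101011101011 = 6891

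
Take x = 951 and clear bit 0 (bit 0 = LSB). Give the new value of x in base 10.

x = 001110110111
bit 0 is currently 1; clear it via x & ~(1 << 0) = x & ~1
→ 001110110110 = 950

950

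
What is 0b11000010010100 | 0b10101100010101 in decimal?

15253

a = 11000010010100
b = 10101100010101
 OR → 11101110010101 = 15253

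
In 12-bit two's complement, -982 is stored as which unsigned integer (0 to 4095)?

3114

982 in 12 bits: 001111010110
Invert: 110000101001
Add 1:  110000101010 = 3114
(Check: 2^12 - 982 = 4096 - 982 = 3114.)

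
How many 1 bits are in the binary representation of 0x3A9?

0x3A9 = 1110101001
Count the 1s: 1 + 1 + 1 + 1 + 1 + 1 = 6

6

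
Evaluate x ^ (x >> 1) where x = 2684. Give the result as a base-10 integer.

x = 101001111100 = 2684
x>>1 = 010100111110
XOR  = 111101000010 = 3906
(x ^ (x >> 1) gives the standard binary-reflected Gray code of x.)

3906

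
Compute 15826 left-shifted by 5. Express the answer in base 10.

506432

15826 = 0000011110111010010
shift left by 5 → 1111011101001000000 = 506432
(equivalently, 15826 × 2^5 = 15826 × 32)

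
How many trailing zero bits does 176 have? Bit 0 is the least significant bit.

4

176 = 10110000
Trailing zeros: 4, so the lowest set bit is bit 4 (value 16).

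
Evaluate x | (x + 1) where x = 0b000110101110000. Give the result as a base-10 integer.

x = 110101110000 = 3440
x + 1 = 110101110001
OR    = 110101110001 = 3441
(x | (x + 1) sets the lowest cleared bit.)

3441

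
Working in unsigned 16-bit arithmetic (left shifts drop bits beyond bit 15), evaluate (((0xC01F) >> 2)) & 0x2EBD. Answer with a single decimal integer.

0xC01F = 1100000000011111
→ >> 2 → 0011000000000111 = 12295
0x2EBD = 0010111010111101
→ & → 0010000000000101 = 8197

8197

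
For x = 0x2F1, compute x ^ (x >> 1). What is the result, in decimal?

x = 1011110001 = 753
x>>1 = 0101111000
XOR  = 1110001001 = 905
(x ^ (x >> 1) gives the standard binary-reflected Gray code of x.)

905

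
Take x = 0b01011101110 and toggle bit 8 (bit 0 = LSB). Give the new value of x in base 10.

1006

x = 01011101110
bit 8 is currently 0; toggle it via x ^ (1 << 8) = x ^ 256
→ 01111101110 = 1006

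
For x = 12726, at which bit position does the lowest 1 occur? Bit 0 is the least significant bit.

12726 = 11000110110110
Trailing zeros: 1, so the lowest set bit is bit 1 (value 2).

1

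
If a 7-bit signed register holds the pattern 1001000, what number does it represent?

-56

pattern = 1001000 (MSB is 1 ⇒ negative)
Invert: 0110111, add 1 → 0111000 = 56, so the value is -56.
(Equivalently: 72 - 2^7 = 72 - 128 = -56.)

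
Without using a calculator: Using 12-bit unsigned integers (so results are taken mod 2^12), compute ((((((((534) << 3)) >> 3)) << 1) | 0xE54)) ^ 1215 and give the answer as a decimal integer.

534 = 001000010110
→ << 3 (mod 2^12) → 000010110000 = 176
→ >> 3 → 000000010110 = 22
→ << 1 (mod 2^12) → 000000101100 = 44
0xE54 = 111001010100
→ | → 111001111100 = 3708
1215 = 010010111111
→ ^ → 101011000011 = 2755

2755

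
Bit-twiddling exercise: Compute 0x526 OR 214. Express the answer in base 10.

1526

0x526 = 10100100110
214 = 00011010110
 OR → 10111110110 = 1526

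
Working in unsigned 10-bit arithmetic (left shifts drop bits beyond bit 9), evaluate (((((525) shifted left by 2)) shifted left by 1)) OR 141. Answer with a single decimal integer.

525 = 1000001101
→ shifted left by 2 (mod 2^10) → 0000110100 = 52
→ shifted left by 1 (mod 2^10) → 0001101000 = 104
141 = 0010001101
→ OR → 0011101101 = 237

237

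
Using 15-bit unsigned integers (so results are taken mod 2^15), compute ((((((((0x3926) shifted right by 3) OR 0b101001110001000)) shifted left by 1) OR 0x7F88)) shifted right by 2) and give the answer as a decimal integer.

0x3926 = 011100100100110
→ shifted right by 3 → 000011100100100 = 1828
0b101001110001000 = 101001110001000
→ OR → 101011110101100 = 22444
→ shifted left by 1 (mod 2^15) → 010111101011000 = 12120
0x7F88 = 111111110001000
→ OR → 111111111011000 = 32728
→ shifted right by 2 → 001111111110110 = 8182

8182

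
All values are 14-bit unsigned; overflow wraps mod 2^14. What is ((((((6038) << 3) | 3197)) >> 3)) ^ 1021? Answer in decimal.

6038 = 01011110010110
→ << 3 (mod 2^14) → 11110010110000 = 15536
3197 = 00110001111101
→ | → 11110011111101 = 15613
→ >> 3 → 00011110011111 = 1951
1021 = 00001111111101
→ ^ → 00010001100010 = 1122

1122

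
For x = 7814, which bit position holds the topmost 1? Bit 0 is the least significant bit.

7814 = 1111010000110
The topmost 1 is at position 12 (since 2^12 = 4096 ≤ 7814 < 8192).

12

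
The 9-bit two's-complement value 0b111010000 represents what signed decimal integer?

-48

pattern = 111010000 (MSB is 1 ⇒ negative)
Invert: 000101111, add 1 → 000110000 = 48, so the value is -48.
(Equivalently: 464 - 2^9 = 464 - 512 = -48.)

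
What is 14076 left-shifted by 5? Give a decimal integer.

14076 = 0000011011011111100
shift left by 5 → 1101101111110000000 = 450432
(equivalently, 14076 × 2^5 = 14076 × 32)

450432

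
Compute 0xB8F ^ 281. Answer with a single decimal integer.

0xB8F = 101110001111
281 = 000100011001
XOR → 101010010110 = 2710

2710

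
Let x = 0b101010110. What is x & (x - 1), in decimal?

340

x = 101010110 = 342
x - 1 = 101010101
AND   = 101010100 = 340
(x & (x - 1) clears the lowest set bit of x.)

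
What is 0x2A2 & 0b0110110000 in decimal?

160

0x2A2 = 1010100010
b = 0110110000
AND → 0010100000 = 160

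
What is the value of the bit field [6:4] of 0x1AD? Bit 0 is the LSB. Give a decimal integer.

2

v = 110101101
Shift right by 4: 11010
Mask low 3 bits: 010 = 2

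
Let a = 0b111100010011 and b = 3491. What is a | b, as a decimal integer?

a = 111100010011
3491 = 110110100011
 OR → 111110110011 = 4019

4019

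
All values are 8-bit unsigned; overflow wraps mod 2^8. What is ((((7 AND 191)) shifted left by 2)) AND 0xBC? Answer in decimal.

7 = 00000111
191 = 10111111
→ AND → 00000111 = 7
→ shifted left by 2 (mod 2^8) → 00011100 = 28
0xBC = 10111100
→ AND → 00011100 = 28

28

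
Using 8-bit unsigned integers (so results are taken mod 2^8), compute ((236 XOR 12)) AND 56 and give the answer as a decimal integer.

236 = 11101100
12 = 00001100
→ XOR → 11100000 = 224
56 = 00111000
→ AND → 00100000 = 32

32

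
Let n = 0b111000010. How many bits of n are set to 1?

n = 111000010
Count the 1s: 1 + 1 + 1 + 1 = 4

4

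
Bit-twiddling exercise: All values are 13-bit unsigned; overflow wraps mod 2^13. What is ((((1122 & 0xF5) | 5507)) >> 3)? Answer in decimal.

700

1122 = 0010001100010
0xF5 = 0000011110101
→ & → 0000001100000 = 96
5507 = 1010110000011
→ | → 1010111100011 = 5603
→ >> 3 → 0001010111100 = 700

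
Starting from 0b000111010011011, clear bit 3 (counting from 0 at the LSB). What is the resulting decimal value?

3731

x = 000111010011011
bit 3 is currently 1; clear it via x & ~(1 << 3) = x & ~8
→ 000111010010011 = 3731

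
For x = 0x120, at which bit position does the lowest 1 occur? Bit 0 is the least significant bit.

5

0x120 = 100100000
Trailing zeros: 5, so the lowest set bit is bit 5 (value 32).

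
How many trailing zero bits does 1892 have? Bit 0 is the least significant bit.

1892 = 11101100100
Trailing zeros: 2, so the lowest set bit is bit 2 (value 4).

2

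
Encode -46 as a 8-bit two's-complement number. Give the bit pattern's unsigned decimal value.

210

46 in 8 bits: 00101110
Invert: 11010001
Add 1:  11010010 = 210
(Check: 2^8 - 46 = 256 - 46 = 210.)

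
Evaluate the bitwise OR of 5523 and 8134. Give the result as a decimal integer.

8151

5523 = 1010110010011
8134 = 1111111000110
 OR → 1111111010111 = 8151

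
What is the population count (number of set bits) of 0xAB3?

7

0xAB3 = 101010110011
Count the 1s: 1 + 1 + 1 + 1 + 1 + 1 + 1 = 7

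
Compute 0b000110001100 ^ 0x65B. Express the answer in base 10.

a = 00110001100
0x65B = 11001011011
XOR → 11111010111 = 2007

2007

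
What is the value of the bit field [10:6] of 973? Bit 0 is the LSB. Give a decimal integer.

15

v = 01111001101
Shift right by 6: 01111
Mask low 5 bits: 01111 = 15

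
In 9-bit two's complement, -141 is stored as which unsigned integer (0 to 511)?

141 in 9 bits: 010001101
Invert: 101110010
Add 1:  101110011 = 371
(Check: 2^9 - 141 = 512 - 141 = 371.)

371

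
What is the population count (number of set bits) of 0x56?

0x56 = 1010110
Count the 1s: 1 + 1 + 1 + 1 = 4

4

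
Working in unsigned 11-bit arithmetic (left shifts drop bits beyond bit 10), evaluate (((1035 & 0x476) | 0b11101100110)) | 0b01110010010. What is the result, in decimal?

1035 = 10000001011
0x476 = 10001110110
→ & → 10000000010 = 1026
0b11101100110 = 11101100110
→ | → 11101100110 = 1894
0b01110010010 = 01110010010
→ | → 11111110110 = 2038

2038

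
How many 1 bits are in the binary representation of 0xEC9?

0xEC9 = 111011001001
Count the 1s: 1 + 1 + 1 + 1 + 1 + 1 + 1 = 7

7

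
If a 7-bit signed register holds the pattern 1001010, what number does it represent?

pattern = 1001010 (MSB is 1 ⇒ negative)
Invert: 0110101, add 1 → 0110110 = 54, so the value is -54.
(Equivalently: 74 - 2^7 = 74 - 128 = -54.)

-54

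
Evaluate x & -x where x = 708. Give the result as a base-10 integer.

x = 1011000100 = 708
-x (two's complement) = …0100111100
AND   = 0000000100 = 4
(x & -x isolates the lowest set bit of x.)

4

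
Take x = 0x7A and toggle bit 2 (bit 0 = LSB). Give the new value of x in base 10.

x = 0001111010
bit 2 is currently 0; toggle it via x ^ (1 << 2) = x ^ 4
→ 0001111110 = 126

126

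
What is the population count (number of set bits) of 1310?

6

1310 = 10100011110
Count the 1s: 1 + 1 + 1 + 1 + 1 + 1 = 6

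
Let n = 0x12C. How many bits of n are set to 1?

0x12C = 100101100
Count the 1s: 1 + 1 + 1 + 1 = 4

4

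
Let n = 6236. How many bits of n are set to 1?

6236 = 1100001011100
Count the 1s: 1 + 1 + 1 + 1 + 1 + 1 = 6

6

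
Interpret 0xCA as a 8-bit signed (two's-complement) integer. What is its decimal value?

pattern = 11001010 (MSB is 1 ⇒ negative)
Invert: 00110101, add 1 → 00110110 = 54, so the value is -54.
(Equivalently: 202 - 2^8 = 202 - 256 = -54.)

-54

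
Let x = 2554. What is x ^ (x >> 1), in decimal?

x = 100111111010 = 2554
x>>1 = 010011111101
XOR  = 110100000111 = 3335
(x ^ (x >> 1) gives the standard binary-reflected Gray code of x.)

3335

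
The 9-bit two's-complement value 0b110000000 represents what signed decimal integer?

pattern = 110000000 (MSB is 1 ⇒ negative)
Invert: 001111111, add 1 → 010000000 = 128, so the value is -128.
(Equivalently: 384 - 2^9 = 384 - 512 = -128.)

-128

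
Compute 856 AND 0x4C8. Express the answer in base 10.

856 = 01101011000
0x4C8 = 10011001000
AND → 00001001000 = 72

72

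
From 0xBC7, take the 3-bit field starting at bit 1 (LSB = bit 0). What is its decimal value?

3

v = 000101111000111
Shift right by 1: 00010111100011
Mask low 3 bits: 011 = 3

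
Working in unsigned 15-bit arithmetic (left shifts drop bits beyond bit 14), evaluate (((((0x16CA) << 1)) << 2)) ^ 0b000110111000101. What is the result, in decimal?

0x16CA = 001011011001010
→ << 1 (mod 2^15) → 010110110010100 = 11668
→ << 2 (mod 2^15) → 011011001010000 = 13904
0b000110111000101 = 000110111000101
→ ^ → 011101110010101 = 15253

15253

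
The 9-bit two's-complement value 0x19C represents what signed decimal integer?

-100

pattern = 110011100 (MSB is 1 ⇒ negative)
Invert: 001100011, add 1 → 001100100 = 100, so the value is -100.
(Equivalently: 412 - 2^9 = 412 - 512 = -100.)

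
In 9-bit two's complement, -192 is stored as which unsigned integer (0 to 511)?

192 in 9 bits: 011000000
Invert: 100111111
Add 1:  101000000 = 320
(Check: 2^9 - 192 = 512 - 192 = 320.)

320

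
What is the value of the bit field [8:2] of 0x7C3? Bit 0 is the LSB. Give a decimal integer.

v = 11111000011
Shift right by 2: 111110000
Mask low 7 bits: 1110000 = 112

112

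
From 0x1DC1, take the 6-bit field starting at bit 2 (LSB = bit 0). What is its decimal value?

48

v = 1110111000001
Shift right by 2: 11101110000
Mask low 6 bits: 110000 = 48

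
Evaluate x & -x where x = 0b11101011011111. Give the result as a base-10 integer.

x = 11101011011111 = 15071
-x (two's complement) = …00010100100001
AND   = 00000000000001 = 1
(x & -x isolates the lowest set bit of x.)

1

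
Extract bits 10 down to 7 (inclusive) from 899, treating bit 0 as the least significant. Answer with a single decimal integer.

7

v = 001110000011
Shift right by 7: 00111
Mask low 4 bits: 0111 = 7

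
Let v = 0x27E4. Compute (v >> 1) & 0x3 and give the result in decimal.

2

v = 10011111100100
Shift right by 1: 1001111110010
Mask low 2 bits: 10 = 2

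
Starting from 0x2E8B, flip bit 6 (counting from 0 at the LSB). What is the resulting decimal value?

11979

x = 10111010001011
bit 6 is currently 0; toggle it via x ^ (1 << 6) = x ^ 64
→ 10111011001011 = 11979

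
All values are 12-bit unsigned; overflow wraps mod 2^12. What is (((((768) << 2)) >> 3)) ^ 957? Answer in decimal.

573

768 = 001100000000
→ << 2 (mod 2^12) → 110000000000 = 3072
→ >> 3 → 000110000000 = 384
957 = 001110111101
→ ^ → 001000111101 = 573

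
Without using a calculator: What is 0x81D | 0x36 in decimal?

2111

0x81D = 100000011101
0x36 = 000000110110
 OR → 100000111111 = 2111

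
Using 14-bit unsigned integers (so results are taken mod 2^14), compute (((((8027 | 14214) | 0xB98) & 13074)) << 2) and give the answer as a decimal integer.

8027 = 01111101011011
14214 = 11011110000110
→ | → 11111111011111 = 16351
0xB98 = 00101110011000
→ | → 11111111011111 = 16351
13074 = 11001100010010
→ & → 11001100010010 = 13074
→ << 2 (mod 2^14) → 00110001001000 = 3144

3144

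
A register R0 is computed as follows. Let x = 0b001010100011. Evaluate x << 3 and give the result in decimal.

x = 0001010100011
shift left by 3 → 1010100011000 = 5400
(equivalently, 675 × 2^3 = 675 × 8)

5400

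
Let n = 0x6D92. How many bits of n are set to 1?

8

0x6D92 = 110110110010010
Count the 1s: 1 + 1 + 1 + 1 + 1 + 1 + 1 + 1 = 8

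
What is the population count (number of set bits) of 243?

6

243 = 11110011
Count the 1s: 1 + 1 + 1 + 1 + 1 + 1 = 6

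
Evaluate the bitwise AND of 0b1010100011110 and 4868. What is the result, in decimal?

4356

a = 1010100011110
4868 = 1001100000100
AND → 1000100000100 = 4356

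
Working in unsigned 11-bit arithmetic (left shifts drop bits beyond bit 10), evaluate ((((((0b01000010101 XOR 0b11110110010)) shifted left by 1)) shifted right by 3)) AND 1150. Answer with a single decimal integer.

0b01000010101 = 01000010101
0b11110110010 = 11110110010
→ XOR → 10110100111 = 1447
→ shifted left by 1 (mod 2^11) → 01101001110 = 846
→ shifted right by 3 → 00001101001 = 105
1150 = 10001111110
→ AND → 00001101000 = 104

104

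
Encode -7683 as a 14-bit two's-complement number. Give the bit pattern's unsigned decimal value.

7683 in 14 bits: 01111000000011
Invert: 10000111111100
Add 1:  10000111111101 = 8701
(Check: 2^14 - 7683 = 16384 - 7683 = 8701.)

8701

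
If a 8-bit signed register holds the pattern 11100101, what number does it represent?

pattern = 11100101 (MSB is 1 ⇒ negative)
Invert: 00011010, add 1 → 00011011 = 27, so the value is -27.
(Equivalently: 229 - 2^8 = 229 - 256 = -27.)

-27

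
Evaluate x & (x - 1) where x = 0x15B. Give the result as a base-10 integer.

346

x = 101011011 = 347
x - 1 = 101011010
AND   = 101011010 = 346
(x & (x - 1) clears the lowest set bit of x.)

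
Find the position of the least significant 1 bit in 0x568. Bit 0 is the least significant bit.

3

0x568 = 10101101000
Trailing zeros: 3, so the lowest set bit is bit 3 (value 8).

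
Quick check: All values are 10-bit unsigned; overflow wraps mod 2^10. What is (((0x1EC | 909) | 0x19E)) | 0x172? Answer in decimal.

0x1EC = 0111101100
909 = 1110001101
→ | → 1111101101 = 1005
0x19E = 0110011110
→ | → 1111111111 = 1023
0x172 = 0101110010
→ | → 1111111111 = 1023

1023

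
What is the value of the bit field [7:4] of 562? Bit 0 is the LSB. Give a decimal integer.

3

v = 001000110010
Shift right by 4: 00100011
Mask low 4 bits: 0011 = 3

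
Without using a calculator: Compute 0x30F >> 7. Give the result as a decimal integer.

6

0x30F = 1100001111
shift right by 7 → 0000000110 = 6
(equivalently, floor(783 / 128))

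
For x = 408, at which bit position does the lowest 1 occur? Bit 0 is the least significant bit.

408 = 110011000
Trailing zeros: 3, so the lowest set bit is bit 3 (value 8).

3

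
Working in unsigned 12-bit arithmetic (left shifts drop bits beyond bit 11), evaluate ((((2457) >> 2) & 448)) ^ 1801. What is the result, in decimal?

1865

2457 = 100110011001
→ >> 2 → 001001100110 = 614
448 = 000111000000
→ & → 000001000000 = 64
1801 = 011100001001
→ ^ → 011101001001 = 1865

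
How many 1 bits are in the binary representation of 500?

500 = 111110100
Count the 1s: 1 + 1 + 1 + 1 + 1 + 1 = 6

6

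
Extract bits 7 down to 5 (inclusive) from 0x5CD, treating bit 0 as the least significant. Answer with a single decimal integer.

6

v = 10111001101
Shift right by 5: 101110
Mask low 3 bits: 110 = 6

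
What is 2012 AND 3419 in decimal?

2012 = 011111011100
3419 = 110101011011
AND → 010101011000 = 1368

1368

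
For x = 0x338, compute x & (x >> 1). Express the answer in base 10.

x = 1100111000 = 824
x>>1 = 0110011100
AND  = 0100011000 = 280
(x & (x >> 1) has a 1 wherever x has two consecutive 1 bits.)

280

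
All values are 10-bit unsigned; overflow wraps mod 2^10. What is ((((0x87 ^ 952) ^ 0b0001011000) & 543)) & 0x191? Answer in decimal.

0x87 = 0010000111
952 = 1110111000
→ ^ → 1100111111 = 831
0b0001011000 = 0001011000
→ ^ → 1101100111 = 871
543 = 1000011111
→ & → 1000000111 = 519
0x191 = 0110010001
→ & → 0000000001 = 1

1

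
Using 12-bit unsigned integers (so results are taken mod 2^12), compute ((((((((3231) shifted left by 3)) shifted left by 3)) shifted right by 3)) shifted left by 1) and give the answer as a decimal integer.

496

3231 = 110010011111
→ shifted left by 3 (mod 2^12) → 010011111000 = 1272
→ shifted left by 3 (mod 2^12) → 011111000000 = 1984
→ shifted right by 3 → 000011111000 = 248
→ shifted left by 1 (mod 2^12) → 000111110000 = 496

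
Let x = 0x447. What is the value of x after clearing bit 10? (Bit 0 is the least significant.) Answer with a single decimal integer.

71

x = 0010001000111
bit 10 is currently 1; clear it via x & ~(1 << 10) = x & ~1024
→ 0000001000111 = 71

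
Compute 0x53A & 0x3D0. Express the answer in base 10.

272

0x53A = 10100111010
0x3D0 = 01111010000
AND → 00100010000 = 272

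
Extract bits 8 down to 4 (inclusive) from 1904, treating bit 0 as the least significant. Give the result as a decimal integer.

23

v = 011101110000
Shift right by 4: 01110111
Mask low 5 bits: 10111 = 23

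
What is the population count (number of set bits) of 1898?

7

1898 = 11101101010
Count the 1s: 1 + 1 + 1 + 1 + 1 + 1 + 1 = 7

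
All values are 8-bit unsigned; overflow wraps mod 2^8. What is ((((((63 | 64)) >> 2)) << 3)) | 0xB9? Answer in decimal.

63 = 00111111
64 = 01000000
→ | → 01111111 = 127
→ >> 2 → 00011111 = 31
→ << 3 (mod 2^8) → 11111000 = 248
0xB9 = 10111001
→ | → 11111001 = 249

249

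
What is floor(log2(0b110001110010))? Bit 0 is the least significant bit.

0b110001110010 = 110001110010
The topmost 1 is at position 11 (since 2^11 = 2048 ≤ 3186 < 4096).

11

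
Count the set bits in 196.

3

196 = 11000100
Count the 1s: 1 + 1 + 1 = 3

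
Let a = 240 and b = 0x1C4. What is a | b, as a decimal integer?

500

240 = 011110000
0x1C4 = 111000100
 OR → 111110100 = 500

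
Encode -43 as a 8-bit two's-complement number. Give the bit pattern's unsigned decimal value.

43 in 8 bits: 00101011
Invert: 11010100
Add 1:  11010101 = 213
(Check: 2^8 - 43 = 256 - 43 = 213.)

213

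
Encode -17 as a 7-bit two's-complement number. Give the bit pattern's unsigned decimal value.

17 in 7 bits: 0010001
Invert: 1101110
Add 1:  1101111 = 111
(Check: 2^7 - 17 = 128 - 17 = 111.)

111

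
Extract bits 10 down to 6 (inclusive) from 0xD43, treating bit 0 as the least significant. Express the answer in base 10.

v = 00110101000011
Shift right by 6: 00110101
Mask low 5 bits: 10101 = 21

21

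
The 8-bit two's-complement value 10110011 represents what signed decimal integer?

pattern = 10110011 (MSB is 1 ⇒ negative)
Invert: 01001100, add 1 → 01001101 = 77, so the value is -77.
(Equivalently: 179 - 2^8 = 179 - 256 = -77.)

-77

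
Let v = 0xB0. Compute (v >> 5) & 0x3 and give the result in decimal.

1

v = 010110000
Shift right by 5: 0101
Mask low 2 bits: 01 = 1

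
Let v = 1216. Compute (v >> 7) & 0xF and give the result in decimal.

9

v = 10011000000
Shift right by 7: 1001
Mask low 4 bits: 1001 = 9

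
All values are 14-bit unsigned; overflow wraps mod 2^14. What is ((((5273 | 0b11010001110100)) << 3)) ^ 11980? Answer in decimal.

2340

5273 = 01010010011001
0b11010001110100 = 11010001110100
→ | → 11010011111101 = 13565
→ << 3 (mod 2^14) → 10011111101000 = 10216
11980 = 10111011001100
→ ^ → 00100100100100 = 2340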